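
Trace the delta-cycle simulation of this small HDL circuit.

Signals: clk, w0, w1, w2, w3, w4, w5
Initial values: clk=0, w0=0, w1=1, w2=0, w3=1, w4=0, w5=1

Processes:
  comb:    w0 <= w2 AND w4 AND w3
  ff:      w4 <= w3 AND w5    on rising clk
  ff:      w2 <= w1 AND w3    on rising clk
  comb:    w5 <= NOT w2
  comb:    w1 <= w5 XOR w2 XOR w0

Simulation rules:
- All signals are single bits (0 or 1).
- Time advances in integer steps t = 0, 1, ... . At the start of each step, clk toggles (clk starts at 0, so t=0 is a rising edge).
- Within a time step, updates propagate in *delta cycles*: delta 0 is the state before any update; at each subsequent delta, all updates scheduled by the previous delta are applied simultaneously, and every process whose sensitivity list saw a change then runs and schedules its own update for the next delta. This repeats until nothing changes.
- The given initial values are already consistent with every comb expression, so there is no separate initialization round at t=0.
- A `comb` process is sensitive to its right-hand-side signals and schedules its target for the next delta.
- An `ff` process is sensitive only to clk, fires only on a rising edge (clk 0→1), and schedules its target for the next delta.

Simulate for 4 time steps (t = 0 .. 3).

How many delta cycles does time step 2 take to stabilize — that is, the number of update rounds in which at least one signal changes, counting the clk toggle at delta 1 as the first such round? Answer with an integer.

3

[bits: w3,w5,w0,w2,clk,w1,w4]
t=0: Δ0=1100010 Δ1=1100110 Δ2=1101111 Δ3=1011101 | 3Δ
t=1: Δ0=1011101 Δ1=1011001 | 1Δ
t=2: Δ0=1011001 Δ1=1011101 Δ2=1010100 Δ3=1100110 | 3Δ
t=3: Δ0=1100110 Δ1=1100010 | 1Δ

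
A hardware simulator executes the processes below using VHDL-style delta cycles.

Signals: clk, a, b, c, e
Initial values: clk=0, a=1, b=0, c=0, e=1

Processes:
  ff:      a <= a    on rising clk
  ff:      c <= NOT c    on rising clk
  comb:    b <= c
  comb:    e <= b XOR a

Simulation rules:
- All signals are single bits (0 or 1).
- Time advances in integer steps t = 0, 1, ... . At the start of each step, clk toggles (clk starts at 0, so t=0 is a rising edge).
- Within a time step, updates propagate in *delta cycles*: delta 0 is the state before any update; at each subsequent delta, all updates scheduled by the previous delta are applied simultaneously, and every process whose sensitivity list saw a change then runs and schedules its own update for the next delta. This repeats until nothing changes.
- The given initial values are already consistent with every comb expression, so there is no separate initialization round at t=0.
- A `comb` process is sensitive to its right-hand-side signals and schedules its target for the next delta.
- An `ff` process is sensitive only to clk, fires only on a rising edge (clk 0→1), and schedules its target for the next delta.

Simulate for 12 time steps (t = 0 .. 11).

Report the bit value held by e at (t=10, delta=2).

t=0 Δ0: clk=0 c=0 b=0 e=1 a=1
  Δ1: clk:0→1
  Δ2: c:0→1
  Δ3: b:0→1
  Δ4: e:1→0
  (4Δ to stable)
t=1 Δ0: clk=1 c=1 b=1 e=0 a=1
  Δ1: clk:1→0
  (1Δ to stable)
t=2 Δ0: clk=0 c=1 b=1 e=0 a=1
  Δ1: clk:0→1
  Δ2: c:1→0
  Δ3: b:1→0
  Δ4: e:0→1
  (4Δ to stable)
t=3 Δ0: clk=1 c=0 b=0 e=1 a=1
  Δ1: clk:1→0
  (1Δ to stable)
t=4 Δ0: clk=0 c=0 b=0 e=1 a=1
  Δ1: clk:0→1
  Δ2: c:0→1
  Δ3: b:0→1
  Δ4: e:1→0
  (4Δ to stable)
t=5 Δ0: clk=1 c=1 b=1 e=0 a=1
  Δ1: clk:1→0
  (1Δ to stable)
t=6 Δ0: clk=0 c=1 b=1 e=0 a=1
  Δ1: clk:0→1
  Δ2: c:1→0
  Δ3: b:1→0
  Δ4: e:0→1
  (4Δ to stable)
t=7 Δ0: clk=1 c=0 b=0 e=1 a=1
  Δ1: clk:1→0
  (1Δ to stable)
t=8 Δ0: clk=0 c=0 b=0 e=1 a=1
  Δ1: clk:0→1
  Δ2: c:0→1
  Δ3: b:0→1
  Δ4: e:1→0
  (4Δ to stable)
t=9 Δ0: clk=1 c=1 b=1 e=0 a=1
  Δ1: clk:1→0
  (1Δ to stable)
t=10 Δ0: clk=0 c=1 b=1 e=0 a=1
  Δ1: clk:0→1
  Δ2: c:1→0
  Δ3: b:1→0
  Δ4: e:0→1
  (4Δ to stable)
t=11 Δ0: clk=1 c=0 b=0 e=1 a=1
  Δ1: clk:1→0
  (1Δ to stable)

0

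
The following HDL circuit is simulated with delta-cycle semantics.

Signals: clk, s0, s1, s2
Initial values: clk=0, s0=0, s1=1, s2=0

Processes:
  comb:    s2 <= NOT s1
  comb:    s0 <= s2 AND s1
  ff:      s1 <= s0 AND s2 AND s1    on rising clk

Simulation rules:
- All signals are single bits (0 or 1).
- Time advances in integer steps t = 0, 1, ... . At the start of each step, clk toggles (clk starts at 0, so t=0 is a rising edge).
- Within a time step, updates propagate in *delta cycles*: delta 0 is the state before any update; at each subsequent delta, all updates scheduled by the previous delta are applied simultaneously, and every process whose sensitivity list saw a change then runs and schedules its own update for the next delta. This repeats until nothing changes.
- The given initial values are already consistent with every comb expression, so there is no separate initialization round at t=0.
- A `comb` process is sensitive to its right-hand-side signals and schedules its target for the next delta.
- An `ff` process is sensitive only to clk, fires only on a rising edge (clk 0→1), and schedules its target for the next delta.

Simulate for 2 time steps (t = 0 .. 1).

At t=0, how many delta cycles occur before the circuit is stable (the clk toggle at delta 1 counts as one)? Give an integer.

3

t=0 Δ0: s1=1 clk=0 s0=0 s2=0
  Δ1: clk:0→1
  Δ2: s1:1→0
  Δ3: s2:0→1
  (3Δ to stable)
t=1 Δ0: s1=0 clk=1 s0=0 s2=1
  Δ1: clk:1→0
  (1Δ to stable)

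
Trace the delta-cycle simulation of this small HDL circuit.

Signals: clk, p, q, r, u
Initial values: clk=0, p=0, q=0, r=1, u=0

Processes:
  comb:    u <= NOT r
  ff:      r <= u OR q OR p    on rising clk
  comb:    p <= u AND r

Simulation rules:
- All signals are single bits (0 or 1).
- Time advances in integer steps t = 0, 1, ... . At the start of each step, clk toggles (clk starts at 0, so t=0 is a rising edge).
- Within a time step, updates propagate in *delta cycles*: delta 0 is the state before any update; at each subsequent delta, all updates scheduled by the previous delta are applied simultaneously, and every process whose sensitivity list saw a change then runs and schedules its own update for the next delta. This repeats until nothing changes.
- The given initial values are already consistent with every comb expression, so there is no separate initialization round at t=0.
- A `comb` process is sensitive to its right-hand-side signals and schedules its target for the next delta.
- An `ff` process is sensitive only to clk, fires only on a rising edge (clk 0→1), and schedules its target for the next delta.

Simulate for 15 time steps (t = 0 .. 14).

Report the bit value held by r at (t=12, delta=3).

[bits: r,clk,q,u,p]
t=0: Δ0=10000 Δ1=11000 Δ2=01000 Δ3=01010 | 3Δ
t=1: Δ0=01010 Δ1=00010 | 1Δ
t=2: Δ0=00010 Δ1=01010 Δ2=11010 Δ3=11001 Δ4=11000 | 4Δ
t=3: Δ0=11000 Δ1=10000 | 1Δ
t=4: Δ0=10000 Δ1=11000 Δ2=01000 Δ3=01010 | 3Δ
t=5: Δ0=01010 Δ1=00010 | 1Δ
t=6: Δ0=00010 Δ1=01010 Δ2=11010 Δ3=11001 Δ4=11000 | 4Δ
t=7: Δ0=11000 Δ1=10000 | 1Δ
t=8: Δ0=10000 Δ1=11000 Δ2=01000 Δ3=01010 | 3Δ
t=9: Δ0=01010 Δ1=00010 | 1Δ
t=10: Δ0=00010 Δ1=01010 Δ2=11010 Δ3=11001 Δ4=11000 | 4Δ
t=11: Δ0=11000 Δ1=10000 | 1Δ
t=12: Δ0=10000 Δ1=11000 Δ2=01000 Δ3=01010 | 3Δ
t=13: Δ0=01010 Δ1=00010 | 1Δ
t=14: Δ0=00010 Δ1=01010 Δ2=11010 Δ3=11001 Δ4=11000 | 4Δ

0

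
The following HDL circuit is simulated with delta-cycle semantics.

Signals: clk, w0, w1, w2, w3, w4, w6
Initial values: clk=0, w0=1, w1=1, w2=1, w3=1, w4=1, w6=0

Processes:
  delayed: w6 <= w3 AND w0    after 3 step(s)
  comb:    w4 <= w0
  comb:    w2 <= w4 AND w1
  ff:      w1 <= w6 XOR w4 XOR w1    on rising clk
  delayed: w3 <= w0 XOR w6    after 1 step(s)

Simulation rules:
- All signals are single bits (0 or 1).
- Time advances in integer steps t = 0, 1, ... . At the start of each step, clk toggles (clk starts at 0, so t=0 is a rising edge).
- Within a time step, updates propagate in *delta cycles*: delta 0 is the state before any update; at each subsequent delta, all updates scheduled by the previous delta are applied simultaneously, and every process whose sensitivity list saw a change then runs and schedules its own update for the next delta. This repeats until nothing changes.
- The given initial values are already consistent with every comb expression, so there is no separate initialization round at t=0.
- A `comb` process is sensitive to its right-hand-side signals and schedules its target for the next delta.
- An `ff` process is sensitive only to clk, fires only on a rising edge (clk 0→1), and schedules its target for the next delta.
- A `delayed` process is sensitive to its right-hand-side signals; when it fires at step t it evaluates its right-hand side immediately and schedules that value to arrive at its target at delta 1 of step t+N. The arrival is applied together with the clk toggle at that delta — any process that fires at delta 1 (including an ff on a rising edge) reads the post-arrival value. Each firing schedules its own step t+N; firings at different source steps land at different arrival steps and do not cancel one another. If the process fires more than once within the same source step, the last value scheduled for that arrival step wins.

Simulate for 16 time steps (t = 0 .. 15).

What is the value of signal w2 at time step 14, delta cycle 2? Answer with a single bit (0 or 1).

t=0 Δ0: w2=1 w4=1 w0=1 clk=0 w1=1 w3=1 w6=0
  Δ1: clk:0→1
  Δ2: w1:1→0
  Δ3: w2:1→0
  (3Δ to stable)
t=1 Δ0: w2=0 w4=1 w0=1 clk=1 w1=0 w3=1 w6=0
  Δ1: clk:1→0
  (1Δ to stable)
t=2 Δ0: w2=0 w4=1 w0=1 clk=0 w1=0 w3=1 w6=0
  Δ1: clk:0→1
  Δ2: w1:0→1
  Δ3: w2:0→1
  (3Δ to stable)
t=3 Δ0: w2=1 w4=1 w0=1 clk=1 w1=1 w3=1 w6=0
  Δ1: clk:1→0
  (1Δ to stable)
t=4 Δ0: w2=1 w4=1 w0=1 clk=0 w1=1 w3=1 w6=0
  Δ1: clk:0→1
  Δ2: w1:1→0
  Δ3: w2:1→0
  (3Δ to stable)
t=5 Δ0: w2=0 w4=1 w0=1 clk=1 w1=0 w3=1 w6=0
  Δ1: clk:1→0
  (1Δ to stable)
t=6 Δ0: w2=0 w4=1 w0=1 clk=0 w1=0 w3=1 w6=0
  Δ1: clk:0→1
  Δ2: w1:0→1
  Δ3: w2:0→1
  (3Δ to stable)
t=7 Δ0: w2=1 w4=1 w0=1 clk=1 w1=1 w3=1 w6=0
  Δ1: clk:1→0
  (1Δ to stable)
t=8 Δ0: w2=1 w4=1 w0=1 clk=0 w1=1 w3=1 w6=0
  Δ1: clk:0→1
  Δ2: w1:1→0
  Δ3: w2:1→0
  (3Δ to stable)
t=9 Δ0: w2=0 w4=1 w0=1 clk=1 w1=0 w3=1 w6=0
  Δ1: clk:1→0
  (1Δ to stable)
t=10 Δ0: w2=0 w4=1 w0=1 clk=0 w1=0 w3=1 w6=0
  Δ1: clk:0→1
  Δ2: w1:0→1
  Δ3: w2:0→1
  (3Δ to stable)
t=11 Δ0: w2=1 w4=1 w0=1 clk=1 w1=1 w3=1 w6=0
  Δ1: clk:1→0
  (1Δ to stable)
t=12 Δ0: w2=1 w4=1 w0=1 clk=0 w1=1 w3=1 w6=0
  Δ1: clk:0→1
  Δ2: w1:1→0
  Δ3: w2:1→0
  (3Δ to stable)
t=13 Δ0: w2=0 w4=1 w0=1 clk=1 w1=0 w3=1 w6=0
  Δ1: clk:1→0
  (1Δ to stable)
t=14 Δ0: w2=0 w4=1 w0=1 clk=0 w1=0 w3=1 w6=0
  Δ1: clk:0→1
  Δ2: w1:0→1
  Δ3: w2:0→1
  (3Δ to stable)
t=15 Δ0: w2=1 w4=1 w0=1 clk=1 w1=1 w3=1 w6=0
  Δ1: clk:1→0
  (1Δ to stable)

0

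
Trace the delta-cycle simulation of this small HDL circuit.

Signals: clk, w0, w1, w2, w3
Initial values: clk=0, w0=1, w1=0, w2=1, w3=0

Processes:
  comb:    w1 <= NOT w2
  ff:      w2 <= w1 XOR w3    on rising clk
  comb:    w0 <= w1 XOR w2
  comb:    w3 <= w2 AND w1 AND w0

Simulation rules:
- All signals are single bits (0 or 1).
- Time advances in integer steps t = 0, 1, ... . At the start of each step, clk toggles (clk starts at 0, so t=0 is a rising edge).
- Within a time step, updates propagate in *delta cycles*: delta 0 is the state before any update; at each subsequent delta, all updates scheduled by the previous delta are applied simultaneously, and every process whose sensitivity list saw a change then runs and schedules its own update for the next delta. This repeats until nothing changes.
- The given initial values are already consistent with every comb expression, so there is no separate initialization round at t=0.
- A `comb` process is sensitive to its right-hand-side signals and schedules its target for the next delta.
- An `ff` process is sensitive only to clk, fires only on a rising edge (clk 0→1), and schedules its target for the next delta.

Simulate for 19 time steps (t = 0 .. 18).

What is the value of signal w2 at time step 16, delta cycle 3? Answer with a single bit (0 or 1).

0

t0.Δ0 clk=0 w1=0 w3=0 w0=1 w2=1
t0.Δ1 clk=1 w1=0 w3=0 w0=1 w2=1
t0.Δ2 clk=1 w1=0 w3=0 w0=1 w2=0
t0.Δ3 clk=1 w1=1 w3=0 w0=0 w2=0
t0.Δ4 clk=1 w1=1 w3=0 w0=1 w2=0
t1.Δ0 clk=1 w1=1 w3=0 w0=1 w2=0
t1.Δ1 clk=0 w1=1 w3=0 w0=1 w2=0
t2.Δ0 clk=0 w1=1 w3=0 w0=1 w2=0
t2.Δ1 clk=1 w1=1 w3=0 w0=1 w2=0
t2.Δ2 clk=1 w1=1 w3=0 w0=1 w2=1
t2.Δ3 clk=1 w1=0 w3=1 w0=0 w2=1
t2.Δ4 clk=1 w1=0 w3=0 w0=1 w2=1
t3.Δ0 clk=1 w1=0 w3=0 w0=1 w2=1
t3.Δ1 clk=0 w1=0 w3=0 w0=1 w2=1
t4.Δ0 clk=0 w1=0 w3=0 w0=1 w2=1
t4.Δ1 clk=1 w1=0 w3=0 w0=1 w2=1
t4.Δ2 clk=1 w1=0 w3=0 w0=1 w2=0
t4.Δ3 clk=1 w1=1 w3=0 w0=0 w2=0
t4.Δ4 clk=1 w1=1 w3=0 w0=1 w2=0
t5.Δ0 clk=1 w1=1 w3=0 w0=1 w2=0
t5.Δ1 clk=0 w1=1 w3=0 w0=1 w2=0
t6.Δ0 clk=0 w1=1 w3=0 w0=1 w2=0
t6.Δ1 clk=1 w1=1 w3=0 w0=1 w2=0
t6.Δ2 clk=1 w1=1 w3=0 w0=1 w2=1
t6.Δ3 clk=1 w1=0 w3=1 w0=0 w2=1
t6.Δ4 clk=1 w1=0 w3=0 w0=1 w2=1
t7.Δ0 clk=1 w1=0 w3=0 w0=1 w2=1
t7.Δ1 clk=0 w1=0 w3=0 w0=1 w2=1
t8.Δ0 clk=0 w1=0 w3=0 w0=1 w2=1
t8.Δ1 clk=1 w1=0 w3=0 w0=1 w2=1
t8.Δ2 clk=1 w1=0 w3=0 w0=1 w2=0
t8.Δ3 clk=1 w1=1 w3=0 w0=0 w2=0
t8.Δ4 clk=1 w1=1 w3=0 w0=1 w2=0
t9.Δ0 clk=1 w1=1 w3=0 w0=1 w2=0
t9.Δ1 clk=0 w1=1 w3=0 w0=1 w2=0
t10.Δ0 clk=0 w1=1 w3=0 w0=1 w2=0
t10.Δ1 clk=1 w1=1 w3=0 w0=1 w2=0
t10.Δ2 clk=1 w1=1 w3=0 w0=1 w2=1
t10.Δ3 clk=1 w1=0 w3=1 w0=0 w2=1
t10.Δ4 clk=1 w1=0 w3=0 w0=1 w2=1
t11.Δ0 clk=1 w1=0 w3=0 w0=1 w2=1
t11.Δ1 clk=0 w1=0 w3=0 w0=1 w2=1
t12.Δ0 clk=0 w1=0 w3=0 w0=1 w2=1
t12.Δ1 clk=1 w1=0 w3=0 w0=1 w2=1
t12.Δ2 clk=1 w1=0 w3=0 w0=1 w2=0
t12.Δ3 clk=1 w1=1 w3=0 w0=0 w2=0
t12.Δ4 clk=1 w1=1 w3=0 w0=1 w2=0
t13.Δ0 clk=1 w1=1 w3=0 w0=1 w2=0
t13.Δ1 clk=0 w1=1 w3=0 w0=1 w2=0
t14.Δ0 clk=0 w1=1 w3=0 w0=1 w2=0
t14.Δ1 clk=1 w1=1 w3=0 w0=1 w2=0
t14.Δ2 clk=1 w1=1 w3=0 w0=1 w2=1
t14.Δ3 clk=1 w1=0 w3=1 w0=0 w2=1
t14.Δ4 clk=1 w1=0 w3=0 w0=1 w2=1
t15.Δ0 clk=1 w1=0 w3=0 w0=1 w2=1
t15.Δ1 clk=0 w1=0 w3=0 w0=1 w2=1
t16.Δ0 clk=0 w1=0 w3=0 w0=1 w2=1
t16.Δ1 clk=1 w1=0 w3=0 w0=1 w2=1
t16.Δ2 clk=1 w1=0 w3=0 w0=1 w2=0
t16.Δ3 clk=1 w1=1 w3=0 w0=0 w2=0
t16.Δ4 clk=1 w1=1 w3=0 w0=1 w2=0
t17.Δ0 clk=1 w1=1 w3=0 w0=1 w2=0
t17.Δ1 clk=0 w1=1 w3=0 w0=1 w2=0
t18.Δ0 clk=0 w1=1 w3=0 w0=1 w2=0
t18.Δ1 clk=1 w1=1 w3=0 w0=1 w2=0
t18.Δ2 clk=1 w1=1 w3=0 w0=1 w2=1
t18.Δ3 clk=1 w1=0 w3=1 w0=0 w2=1
t18.Δ4 clk=1 w1=0 w3=0 w0=1 w2=1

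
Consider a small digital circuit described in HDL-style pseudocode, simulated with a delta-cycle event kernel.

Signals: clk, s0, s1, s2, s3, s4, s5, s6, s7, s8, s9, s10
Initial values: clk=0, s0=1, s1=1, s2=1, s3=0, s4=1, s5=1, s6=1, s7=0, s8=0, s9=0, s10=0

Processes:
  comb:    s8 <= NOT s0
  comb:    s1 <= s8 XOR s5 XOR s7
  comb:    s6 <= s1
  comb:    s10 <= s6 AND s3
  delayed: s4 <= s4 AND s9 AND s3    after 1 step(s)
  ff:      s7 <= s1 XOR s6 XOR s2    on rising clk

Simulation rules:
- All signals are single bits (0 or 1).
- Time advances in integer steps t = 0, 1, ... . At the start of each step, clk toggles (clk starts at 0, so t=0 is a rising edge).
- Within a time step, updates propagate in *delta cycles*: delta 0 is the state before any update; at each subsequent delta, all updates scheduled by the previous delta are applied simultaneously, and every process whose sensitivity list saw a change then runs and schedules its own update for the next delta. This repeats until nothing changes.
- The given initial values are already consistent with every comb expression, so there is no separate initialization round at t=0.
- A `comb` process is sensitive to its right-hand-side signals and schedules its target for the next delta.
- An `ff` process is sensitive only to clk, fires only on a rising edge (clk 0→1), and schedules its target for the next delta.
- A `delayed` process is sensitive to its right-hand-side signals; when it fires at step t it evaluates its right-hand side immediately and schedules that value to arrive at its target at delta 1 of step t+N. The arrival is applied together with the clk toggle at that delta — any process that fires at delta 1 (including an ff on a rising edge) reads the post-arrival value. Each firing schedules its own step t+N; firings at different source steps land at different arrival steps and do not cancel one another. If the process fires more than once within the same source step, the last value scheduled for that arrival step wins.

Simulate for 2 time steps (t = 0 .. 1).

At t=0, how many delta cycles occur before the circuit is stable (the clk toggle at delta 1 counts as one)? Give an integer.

t=0 Δ0: s5=1 s0=1 clk=0 s4=1 s7=0 s1=1 s8=0 s10=0 s2=1 s3=0 s6=1 s9=0
  Δ1: clk:0→1
  Δ2: s7:0→1
  Δ3: s1:1→0
  Δ4: s6:1→0
  (4Δ to stable)
t=1 Δ0: s5=1 s0=1 clk=1 s4=1 s7=1 s1=0 s8=0 s10=0 s2=1 s3=0 s6=0 s9=0
  Δ1: clk:1→0
  (1Δ to stable)

4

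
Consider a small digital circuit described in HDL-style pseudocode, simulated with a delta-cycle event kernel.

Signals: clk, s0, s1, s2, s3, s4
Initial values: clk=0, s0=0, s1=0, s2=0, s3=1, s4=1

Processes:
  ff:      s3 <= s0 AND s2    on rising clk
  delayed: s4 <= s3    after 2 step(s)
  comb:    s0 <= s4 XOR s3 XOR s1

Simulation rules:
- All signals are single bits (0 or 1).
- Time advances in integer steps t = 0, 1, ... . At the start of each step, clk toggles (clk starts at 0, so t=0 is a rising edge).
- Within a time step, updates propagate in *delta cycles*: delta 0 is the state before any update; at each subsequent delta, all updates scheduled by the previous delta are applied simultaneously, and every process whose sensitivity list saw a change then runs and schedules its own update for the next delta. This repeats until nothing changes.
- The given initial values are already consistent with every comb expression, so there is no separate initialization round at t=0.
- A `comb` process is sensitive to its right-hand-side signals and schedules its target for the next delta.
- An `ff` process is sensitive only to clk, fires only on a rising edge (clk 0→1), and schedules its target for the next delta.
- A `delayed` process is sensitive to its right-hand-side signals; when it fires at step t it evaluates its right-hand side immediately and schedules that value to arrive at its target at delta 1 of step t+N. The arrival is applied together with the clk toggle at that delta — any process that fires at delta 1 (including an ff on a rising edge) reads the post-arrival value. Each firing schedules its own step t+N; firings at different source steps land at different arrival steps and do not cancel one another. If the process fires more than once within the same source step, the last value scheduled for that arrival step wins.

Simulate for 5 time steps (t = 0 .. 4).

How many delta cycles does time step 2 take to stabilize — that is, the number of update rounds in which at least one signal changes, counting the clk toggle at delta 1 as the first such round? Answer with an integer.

t=0 Δ0: clk=0 s1=0 s0=0 s2=0 s3=1 s4=1
  Δ1: clk:0→1
  Δ2: s3:1→0
  Δ3: s0:0→1
  (3Δ to stable)
t=1 Δ0: clk=1 s1=0 s0=1 s2=0 s3=0 s4=1
  Δ1: clk:1→0
  (1Δ to stable)
t=2 Δ0: clk=0 s1=0 s0=1 s2=0 s3=0 s4=1
  Δ1: clk:0→1, s4:1→0
  Δ2: s0:1→0
  (2Δ to stable)
t=3 Δ0: clk=1 s1=0 s0=0 s2=0 s3=0 s4=0
  Δ1: clk:1→0
  (1Δ to stable)
t=4 Δ0: clk=0 s1=0 s0=0 s2=0 s3=0 s4=0
  Δ1: clk:0→1
  (1Δ to stable)

2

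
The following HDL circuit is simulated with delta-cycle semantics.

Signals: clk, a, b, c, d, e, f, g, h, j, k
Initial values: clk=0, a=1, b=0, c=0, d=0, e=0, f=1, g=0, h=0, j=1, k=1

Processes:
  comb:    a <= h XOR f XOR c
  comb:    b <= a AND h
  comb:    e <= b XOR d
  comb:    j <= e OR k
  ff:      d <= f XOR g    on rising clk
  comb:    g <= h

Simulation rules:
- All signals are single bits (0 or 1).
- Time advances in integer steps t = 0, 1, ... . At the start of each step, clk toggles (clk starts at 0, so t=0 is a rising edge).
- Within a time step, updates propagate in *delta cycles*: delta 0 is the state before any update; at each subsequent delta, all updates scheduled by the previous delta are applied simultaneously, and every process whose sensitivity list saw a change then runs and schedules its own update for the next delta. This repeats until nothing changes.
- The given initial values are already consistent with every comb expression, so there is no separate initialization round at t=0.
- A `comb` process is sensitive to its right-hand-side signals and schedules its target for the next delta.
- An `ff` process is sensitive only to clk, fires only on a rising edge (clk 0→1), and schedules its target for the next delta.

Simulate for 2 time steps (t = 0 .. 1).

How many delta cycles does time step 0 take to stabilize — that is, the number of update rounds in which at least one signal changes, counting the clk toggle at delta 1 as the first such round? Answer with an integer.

3

t=0 Δ0: h=0 b=0 j=1 f=1 clk=0 a=1 g=0 k=1 d=0 c=0 e=0
  Δ1: clk:0→1
  Δ2: d:0→1
  Δ3: e:0→1
  (3Δ to stable)
t=1 Δ0: h=0 b=0 j=1 f=1 clk=1 a=1 g=0 k=1 d=1 c=0 e=1
  Δ1: clk:1→0
  (1Δ to stable)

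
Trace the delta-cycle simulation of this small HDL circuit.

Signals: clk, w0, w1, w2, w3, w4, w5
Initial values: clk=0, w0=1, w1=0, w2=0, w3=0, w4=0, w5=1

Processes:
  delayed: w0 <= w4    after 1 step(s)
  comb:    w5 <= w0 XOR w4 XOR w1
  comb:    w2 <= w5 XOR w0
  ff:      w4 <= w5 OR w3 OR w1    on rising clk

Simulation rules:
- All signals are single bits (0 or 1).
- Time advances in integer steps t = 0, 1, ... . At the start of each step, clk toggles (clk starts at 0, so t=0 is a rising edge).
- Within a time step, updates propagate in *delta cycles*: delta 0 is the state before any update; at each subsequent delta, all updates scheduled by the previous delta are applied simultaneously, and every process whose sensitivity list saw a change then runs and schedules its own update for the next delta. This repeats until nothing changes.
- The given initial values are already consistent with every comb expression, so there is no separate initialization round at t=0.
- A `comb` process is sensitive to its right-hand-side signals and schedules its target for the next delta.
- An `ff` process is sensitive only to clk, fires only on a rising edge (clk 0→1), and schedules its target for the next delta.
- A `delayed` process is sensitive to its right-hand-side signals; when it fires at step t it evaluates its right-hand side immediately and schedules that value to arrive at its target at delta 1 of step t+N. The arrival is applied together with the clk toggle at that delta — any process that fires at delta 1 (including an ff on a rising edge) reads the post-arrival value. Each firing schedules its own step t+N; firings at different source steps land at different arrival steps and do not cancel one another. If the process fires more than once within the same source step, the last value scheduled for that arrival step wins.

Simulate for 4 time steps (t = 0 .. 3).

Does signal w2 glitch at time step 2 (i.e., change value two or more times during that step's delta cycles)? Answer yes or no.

no

[bits: w5,clk,w0,w2,w3,w1,w4]
t=0: Δ0=1010000 Δ1=1110000 Δ2=1110001 Δ3=0110001 Δ4=0111001 | 4Δ
t=1: Δ0=0111001 Δ1=0011001 | 1Δ
t=2: Δ0=0011001 Δ1=0111001 Δ2=0111000 Δ3=1111000 Δ4=1110000 | 4Δ
t=3: Δ0=1110000 Δ1=1000000 Δ2=0001000 Δ3=0000000 | 3Δ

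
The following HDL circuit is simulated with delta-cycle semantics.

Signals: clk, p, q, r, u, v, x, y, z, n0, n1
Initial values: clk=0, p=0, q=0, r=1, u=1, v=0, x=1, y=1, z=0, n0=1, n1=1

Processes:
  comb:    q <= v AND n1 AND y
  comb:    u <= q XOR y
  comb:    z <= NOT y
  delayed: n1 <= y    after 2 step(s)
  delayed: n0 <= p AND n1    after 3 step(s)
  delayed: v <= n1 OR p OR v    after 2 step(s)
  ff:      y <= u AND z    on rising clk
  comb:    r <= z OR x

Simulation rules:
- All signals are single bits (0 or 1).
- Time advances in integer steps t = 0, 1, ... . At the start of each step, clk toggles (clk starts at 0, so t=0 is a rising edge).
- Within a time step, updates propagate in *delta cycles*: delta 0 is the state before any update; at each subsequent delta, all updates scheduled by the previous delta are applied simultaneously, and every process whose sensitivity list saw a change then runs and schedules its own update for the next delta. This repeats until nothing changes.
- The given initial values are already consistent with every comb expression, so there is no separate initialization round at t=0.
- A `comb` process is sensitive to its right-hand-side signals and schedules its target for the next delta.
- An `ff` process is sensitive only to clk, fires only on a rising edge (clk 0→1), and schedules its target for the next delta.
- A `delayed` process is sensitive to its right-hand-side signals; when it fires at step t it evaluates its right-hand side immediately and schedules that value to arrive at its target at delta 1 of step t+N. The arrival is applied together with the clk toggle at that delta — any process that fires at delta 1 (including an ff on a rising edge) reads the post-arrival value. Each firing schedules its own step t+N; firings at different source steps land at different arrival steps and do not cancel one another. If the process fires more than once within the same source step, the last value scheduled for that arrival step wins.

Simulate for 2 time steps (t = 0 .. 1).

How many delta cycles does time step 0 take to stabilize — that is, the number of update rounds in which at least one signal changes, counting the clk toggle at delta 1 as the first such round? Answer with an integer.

3

[bits: v,p,q,y,u,n0,x,z,n1,clk,r]
t=0: Δ0=00011110101 Δ1=00011110111 Δ2=00001110111 Δ3=00000111111 | 3Δ
t=1: Δ0=00000111111 Δ1=00000111101 | 1Δ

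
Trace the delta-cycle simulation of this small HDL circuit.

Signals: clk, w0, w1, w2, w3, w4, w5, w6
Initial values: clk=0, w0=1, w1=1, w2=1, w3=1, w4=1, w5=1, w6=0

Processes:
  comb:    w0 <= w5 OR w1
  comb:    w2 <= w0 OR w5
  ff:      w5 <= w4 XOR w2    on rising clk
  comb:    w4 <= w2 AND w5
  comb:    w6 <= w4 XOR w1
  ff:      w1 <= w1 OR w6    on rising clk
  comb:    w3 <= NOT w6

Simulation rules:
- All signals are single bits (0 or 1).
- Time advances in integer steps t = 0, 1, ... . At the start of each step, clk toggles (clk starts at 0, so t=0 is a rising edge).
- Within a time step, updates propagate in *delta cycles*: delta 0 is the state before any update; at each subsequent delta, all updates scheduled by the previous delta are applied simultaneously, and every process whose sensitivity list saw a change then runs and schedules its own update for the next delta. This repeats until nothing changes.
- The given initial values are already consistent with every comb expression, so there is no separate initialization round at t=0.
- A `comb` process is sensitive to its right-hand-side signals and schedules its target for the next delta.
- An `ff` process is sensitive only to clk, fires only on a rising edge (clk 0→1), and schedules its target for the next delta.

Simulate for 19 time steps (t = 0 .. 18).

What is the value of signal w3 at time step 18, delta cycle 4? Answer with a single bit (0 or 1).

t=0 Δ0: w3=1 clk=0 w0=1 w1=1 w4=1 w6=0 w5=1 w2=1
  Δ1: clk:0→1
  Δ2: w5:1→0
  Δ3: w4:1→0
  Δ4: w6:0→1
  Δ5: w3:1→0
  (5Δ to stable)
t=1 Δ0: w3=0 clk=1 w0=1 w1=1 w4=0 w6=1 w5=0 w2=1
  Δ1: clk:1→0
  (1Δ to stable)
t=2 Δ0: w3=0 clk=0 w0=1 w1=1 w4=0 w6=1 w5=0 w2=1
  Δ1: clk:0→1
  Δ2: w5:0→1
  Δ3: w4:0→1
  Δ4: w6:1→0
  Δ5: w3:0→1
  (5Δ to stable)
t=3 Δ0: w3=1 clk=1 w0=1 w1=1 w4=1 w6=0 w5=1 w2=1
  Δ1: clk:1→0
  (1Δ to stable)
t=4 Δ0: w3=1 clk=0 w0=1 w1=1 w4=1 w6=0 w5=1 w2=1
  Δ1: clk:0→1
  Δ2: w5:1→0
  Δ3: w4:1→0
  Δ4: w6:0→1
  Δ5: w3:1→0
  (5Δ to stable)
t=5 Δ0: w3=0 clk=1 w0=1 w1=1 w4=0 w6=1 w5=0 w2=1
  Δ1: clk:1→0
  (1Δ to stable)
t=6 Δ0: w3=0 clk=0 w0=1 w1=1 w4=0 w6=1 w5=0 w2=1
  Δ1: clk:0→1
  Δ2: w5:0→1
  Δ3: w4:0→1
  Δ4: w6:1→0
  Δ5: w3:0→1
  (5Δ to stable)
t=7 Δ0: w3=1 clk=1 w0=1 w1=1 w4=1 w6=0 w5=1 w2=1
  Δ1: clk:1→0
  (1Δ to stable)
t=8 Δ0: w3=1 clk=0 w0=1 w1=1 w4=1 w6=0 w5=1 w2=1
  Δ1: clk:0→1
  Δ2: w5:1→0
  Δ3: w4:1→0
  Δ4: w6:0→1
  Δ5: w3:1→0
  (5Δ to stable)
t=9 Δ0: w3=0 clk=1 w0=1 w1=1 w4=0 w6=1 w5=0 w2=1
  Δ1: clk:1→0
  (1Δ to stable)
t=10 Δ0: w3=0 clk=0 w0=1 w1=1 w4=0 w6=1 w5=0 w2=1
  Δ1: clk:0→1
  Δ2: w5:0→1
  Δ3: w4:0→1
  Δ4: w6:1→0
  Δ5: w3:0→1
  (5Δ to stable)
t=11 Δ0: w3=1 clk=1 w0=1 w1=1 w4=1 w6=0 w5=1 w2=1
  Δ1: clk:1→0
  (1Δ to stable)
t=12 Δ0: w3=1 clk=0 w0=1 w1=1 w4=1 w6=0 w5=1 w2=1
  Δ1: clk:0→1
  Δ2: w5:1→0
  Δ3: w4:1→0
  Δ4: w6:0→1
  Δ5: w3:1→0
  (5Δ to stable)
t=13 Δ0: w3=0 clk=1 w0=1 w1=1 w4=0 w6=1 w5=0 w2=1
  Δ1: clk:1→0
  (1Δ to stable)
t=14 Δ0: w3=0 clk=0 w0=1 w1=1 w4=0 w6=1 w5=0 w2=1
  Δ1: clk:0→1
  Δ2: w5:0→1
  Δ3: w4:0→1
  Δ4: w6:1→0
  Δ5: w3:0→1
  (5Δ to stable)
t=15 Δ0: w3=1 clk=1 w0=1 w1=1 w4=1 w6=0 w5=1 w2=1
  Δ1: clk:1→0
  (1Δ to stable)
t=16 Δ0: w3=1 clk=0 w0=1 w1=1 w4=1 w6=0 w5=1 w2=1
  Δ1: clk:0→1
  Δ2: w5:1→0
  Δ3: w4:1→0
  Δ4: w6:0→1
  Δ5: w3:1→0
  (5Δ to stable)
t=17 Δ0: w3=0 clk=1 w0=1 w1=1 w4=0 w6=1 w5=0 w2=1
  Δ1: clk:1→0
  (1Δ to stable)
t=18 Δ0: w3=0 clk=0 w0=1 w1=1 w4=0 w6=1 w5=0 w2=1
  Δ1: clk:0→1
  Δ2: w5:0→1
  Δ3: w4:0→1
  Δ4: w6:1→0
  Δ5: w3:0→1
  (5Δ to stable)

0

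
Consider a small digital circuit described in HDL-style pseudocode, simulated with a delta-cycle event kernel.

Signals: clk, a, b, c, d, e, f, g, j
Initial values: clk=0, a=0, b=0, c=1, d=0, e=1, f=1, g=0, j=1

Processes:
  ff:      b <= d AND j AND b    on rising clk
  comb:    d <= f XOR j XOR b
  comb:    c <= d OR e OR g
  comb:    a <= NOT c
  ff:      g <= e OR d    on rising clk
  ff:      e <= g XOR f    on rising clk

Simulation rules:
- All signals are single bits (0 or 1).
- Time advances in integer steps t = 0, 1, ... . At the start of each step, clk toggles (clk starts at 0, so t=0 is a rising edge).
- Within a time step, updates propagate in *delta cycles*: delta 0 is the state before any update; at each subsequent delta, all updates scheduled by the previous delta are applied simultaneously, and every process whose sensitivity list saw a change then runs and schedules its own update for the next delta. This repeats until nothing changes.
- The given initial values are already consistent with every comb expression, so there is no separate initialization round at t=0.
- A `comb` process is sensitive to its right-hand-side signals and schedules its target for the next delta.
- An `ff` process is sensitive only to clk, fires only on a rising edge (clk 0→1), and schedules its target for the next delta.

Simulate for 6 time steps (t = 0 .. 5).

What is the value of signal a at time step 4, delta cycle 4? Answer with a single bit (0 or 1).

1

t=0 Δ0: c=1 d=0 a=0 g=0 e=1 j=1 clk=0 b=0 f=1
  Δ1: clk:0→1
  Δ2: g:0→1
  (2Δ to stable)
t=1 Δ0: c=1 d=0 a=0 g=1 e=1 j=1 clk=1 b=0 f=1
  Δ1: clk:1→0
  (1Δ to stable)
t=2 Δ0: c=1 d=0 a=0 g=1 e=1 j=1 clk=0 b=0 f=1
  Δ1: clk:0→1
  Δ2: e:1→0
  (2Δ to stable)
t=3 Δ0: c=1 d=0 a=0 g=1 e=0 j=1 clk=1 b=0 f=1
  Δ1: clk:1→0
  (1Δ to stable)
t=4 Δ0: c=1 d=0 a=0 g=1 e=0 j=1 clk=0 b=0 f=1
  Δ1: clk:0→1
  Δ2: g:1→0
  Δ3: c:1→0
  Δ4: a:0→1
  (4Δ to stable)
t=5 Δ0: c=0 d=0 a=1 g=0 e=0 j=1 clk=1 b=0 f=1
  Δ1: clk:1→0
  (1Δ to stable)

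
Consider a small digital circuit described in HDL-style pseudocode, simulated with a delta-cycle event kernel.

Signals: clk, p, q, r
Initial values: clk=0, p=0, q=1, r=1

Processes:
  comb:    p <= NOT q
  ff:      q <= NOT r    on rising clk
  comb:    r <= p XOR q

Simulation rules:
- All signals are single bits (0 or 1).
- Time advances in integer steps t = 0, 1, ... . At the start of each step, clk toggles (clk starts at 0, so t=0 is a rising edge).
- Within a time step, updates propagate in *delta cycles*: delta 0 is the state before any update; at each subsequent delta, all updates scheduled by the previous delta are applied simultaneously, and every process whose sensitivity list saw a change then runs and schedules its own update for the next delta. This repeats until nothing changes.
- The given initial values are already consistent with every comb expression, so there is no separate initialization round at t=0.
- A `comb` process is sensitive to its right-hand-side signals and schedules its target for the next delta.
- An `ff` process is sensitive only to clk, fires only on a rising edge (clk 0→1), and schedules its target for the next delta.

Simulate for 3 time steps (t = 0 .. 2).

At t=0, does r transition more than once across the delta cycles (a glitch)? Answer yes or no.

yes

t=0 Δ0: clk=0 q=1 p=0 r=1
  Δ1: clk:0→1
  Δ2: q:1→0
  Δ3: p:0→1, r:1→0
  Δ4: r:0→1
  (4Δ to stable)
t=1 Δ0: clk=1 q=0 p=1 r=1
  Δ1: clk:1→0
  (1Δ to stable)
t=2 Δ0: clk=0 q=0 p=1 r=1
  Δ1: clk:0→1
  (1Δ to stable)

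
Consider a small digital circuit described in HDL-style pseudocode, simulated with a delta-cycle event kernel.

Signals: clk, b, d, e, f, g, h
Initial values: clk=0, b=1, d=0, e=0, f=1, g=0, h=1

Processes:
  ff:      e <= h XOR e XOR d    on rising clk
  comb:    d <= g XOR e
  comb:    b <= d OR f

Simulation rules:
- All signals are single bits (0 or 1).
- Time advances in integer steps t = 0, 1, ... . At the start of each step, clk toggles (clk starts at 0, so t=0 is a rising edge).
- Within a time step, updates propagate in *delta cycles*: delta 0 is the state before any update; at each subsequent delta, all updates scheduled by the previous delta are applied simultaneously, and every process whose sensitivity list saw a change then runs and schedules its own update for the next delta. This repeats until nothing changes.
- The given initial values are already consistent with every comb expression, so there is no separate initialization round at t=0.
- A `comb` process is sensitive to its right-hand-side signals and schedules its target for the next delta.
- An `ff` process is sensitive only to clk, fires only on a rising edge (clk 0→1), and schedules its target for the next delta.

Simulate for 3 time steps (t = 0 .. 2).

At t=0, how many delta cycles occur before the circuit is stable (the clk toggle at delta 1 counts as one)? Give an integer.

3

t=0 Δ0: g=0 f=1 b=1 h=1 d=0 clk=0 e=0
  Δ1: clk:0→1
  Δ2: e:0→1
  Δ3: d:0→1
  (3Δ to stable)
t=1 Δ0: g=0 f=1 b=1 h=1 d=1 clk=1 e=1
  Δ1: clk:1→0
  (1Δ to stable)
t=2 Δ0: g=0 f=1 b=1 h=1 d=1 clk=0 e=1
  Δ1: clk:0→1
  (1Δ to stable)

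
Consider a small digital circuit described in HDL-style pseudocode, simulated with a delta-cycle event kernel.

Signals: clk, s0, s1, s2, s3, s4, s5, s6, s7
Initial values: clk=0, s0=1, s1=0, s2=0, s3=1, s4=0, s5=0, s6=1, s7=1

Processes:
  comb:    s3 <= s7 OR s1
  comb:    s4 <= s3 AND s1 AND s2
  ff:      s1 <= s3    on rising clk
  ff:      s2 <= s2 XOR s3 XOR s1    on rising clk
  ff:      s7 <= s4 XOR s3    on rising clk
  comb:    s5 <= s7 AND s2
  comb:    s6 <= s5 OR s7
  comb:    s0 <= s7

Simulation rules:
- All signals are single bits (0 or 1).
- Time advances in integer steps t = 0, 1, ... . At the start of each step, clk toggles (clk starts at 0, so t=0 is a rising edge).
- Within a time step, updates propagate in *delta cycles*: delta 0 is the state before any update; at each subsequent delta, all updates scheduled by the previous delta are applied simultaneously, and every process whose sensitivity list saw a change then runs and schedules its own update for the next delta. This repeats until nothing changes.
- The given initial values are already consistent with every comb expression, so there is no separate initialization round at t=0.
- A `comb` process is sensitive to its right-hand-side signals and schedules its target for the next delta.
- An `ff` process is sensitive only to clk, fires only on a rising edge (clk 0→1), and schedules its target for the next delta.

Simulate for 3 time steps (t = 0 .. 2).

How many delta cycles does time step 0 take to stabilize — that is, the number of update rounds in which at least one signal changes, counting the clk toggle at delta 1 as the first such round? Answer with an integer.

3

t=0 Δ0: s7=1 s6=1 s0=1 s4=0 clk=0 s2=0 s5=0 s1=0 s3=1
  Δ1: clk:0→1
  Δ2: s2:0→1, s1:0→1
  Δ3: s4:0→1, s5:0→1
  (3Δ to stable)
t=1 Δ0: s7=1 s6=1 s0=1 s4=1 clk=1 s2=1 s5=1 s1=1 s3=1
  Δ1: clk:1→0
  (1Δ to stable)
t=2 Δ0: s7=1 s6=1 s0=1 s4=1 clk=0 s2=1 s5=1 s1=1 s3=1
  Δ1: clk:0→1
  Δ2: s7:1→0
  Δ3: s0:1→0, s5:1→0
  Δ4: s6:1→0
  (4Δ to stable)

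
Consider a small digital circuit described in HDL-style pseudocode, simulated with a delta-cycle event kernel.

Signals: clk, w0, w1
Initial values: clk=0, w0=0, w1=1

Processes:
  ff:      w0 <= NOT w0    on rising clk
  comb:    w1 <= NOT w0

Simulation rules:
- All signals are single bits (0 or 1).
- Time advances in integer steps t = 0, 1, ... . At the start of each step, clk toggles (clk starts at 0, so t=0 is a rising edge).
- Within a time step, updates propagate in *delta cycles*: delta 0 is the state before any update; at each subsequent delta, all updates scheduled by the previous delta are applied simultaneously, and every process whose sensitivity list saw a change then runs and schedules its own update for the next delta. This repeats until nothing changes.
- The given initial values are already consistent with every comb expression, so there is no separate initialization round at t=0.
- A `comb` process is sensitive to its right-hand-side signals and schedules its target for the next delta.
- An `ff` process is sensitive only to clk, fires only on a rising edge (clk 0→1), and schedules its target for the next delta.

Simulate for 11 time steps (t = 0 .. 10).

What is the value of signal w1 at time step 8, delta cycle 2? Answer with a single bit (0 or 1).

[bits: clk,w0,w1]
t=0: Δ0=001 Δ1=101 Δ2=111 Δ3=110 | 3Δ
t=1: Δ0=110 Δ1=010 | 1Δ
t=2: Δ0=010 Δ1=110 Δ2=100 Δ3=101 | 3Δ
t=3: Δ0=101 Δ1=001 | 1Δ
t=4: Δ0=001 Δ1=101 Δ2=111 Δ3=110 | 3Δ
t=5: Δ0=110 Δ1=010 | 1Δ
t=6: Δ0=010 Δ1=110 Δ2=100 Δ3=101 | 3Δ
t=7: Δ0=101 Δ1=001 | 1Δ
t=8: Δ0=001 Δ1=101 Δ2=111 Δ3=110 | 3Δ
t=9: Δ0=110 Δ1=010 | 1Δ
t=10: Δ0=010 Δ1=110 Δ2=100 Δ3=101 | 3Δ

1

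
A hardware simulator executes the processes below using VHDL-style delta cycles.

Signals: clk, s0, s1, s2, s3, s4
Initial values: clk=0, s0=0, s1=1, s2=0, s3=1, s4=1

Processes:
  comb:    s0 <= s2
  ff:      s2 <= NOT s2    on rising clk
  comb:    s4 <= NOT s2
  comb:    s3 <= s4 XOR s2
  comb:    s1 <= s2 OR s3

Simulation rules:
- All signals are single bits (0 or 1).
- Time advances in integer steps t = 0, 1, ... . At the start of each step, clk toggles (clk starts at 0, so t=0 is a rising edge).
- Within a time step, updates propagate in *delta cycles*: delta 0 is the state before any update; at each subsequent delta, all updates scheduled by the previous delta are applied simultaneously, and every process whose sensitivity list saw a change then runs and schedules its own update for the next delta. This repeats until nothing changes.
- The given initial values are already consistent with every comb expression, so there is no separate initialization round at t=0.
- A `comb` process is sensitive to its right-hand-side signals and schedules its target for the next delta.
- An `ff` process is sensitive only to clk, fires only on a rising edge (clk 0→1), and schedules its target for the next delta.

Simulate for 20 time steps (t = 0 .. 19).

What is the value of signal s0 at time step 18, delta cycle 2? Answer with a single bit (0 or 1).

1

t0.Δ0 s0=0 s2=0 s4=1 s3=1 clk=0 s1=1
t0.Δ1 s0=0 s2=0 s4=1 s3=1 clk=1 s1=1
t0.Δ2 s0=0 s2=1 s4=1 s3=1 clk=1 s1=1
t0.Δ3 s0=1 s2=1 s4=0 s3=0 clk=1 s1=1
t0.Δ4 s0=1 s2=1 s4=0 s3=1 clk=1 s1=1
t1.Δ0 s0=1 s2=1 s4=0 s3=1 clk=1 s1=1
t1.Δ1 s0=1 s2=1 s4=0 s3=1 clk=0 s1=1
t2.Δ0 s0=1 s2=1 s4=0 s3=1 clk=0 s1=1
t2.Δ1 s0=1 s2=1 s4=0 s3=1 clk=1 s1=1
t2.Δ2 s0=1 s2=0 s4=0 s3=1 clk=1 s1=1
t2.Δ3 s0=0 s2=0 s4=1 s3=0 clk=1 s1=1
t2.Δ4 s0=0 s2=0 s4=1 s3=1 clk=1 s1=0
t2.Δ5 s0=0 s2=0 s4=1 s3=1 clk=1 s1=1
t3.Δ0 s0=0 s2=0 s4=1 s3=1 clk=1 s1=1
t3.Δ1 s0=0 s2=0 s4=1 s3=1 clk=0 s1=1
t4.Δ0 s0=0 s2=0 s4=1 s3=1 clk=0 s1=1
t4.Δ1 s0=0 s2=0 s4=1 s3=1 clk=1 s1=1
t4.Δ2 s0=0 s2=1 s4=1 s3=1 clk=1 s1=1
t4.Δ3 s0=1 s2=1 s4=0 s3=0 clk=1 s1=1
t4.Δ4 s0=1 s2=1 s4=0 s3=1 clk=1 s1=1
t5.Δ0 s0=1 s2=1 s4=0 s3=1 clk=1 s1=1
t5.Δ1 s0=1 s2=1 s4=0 s3=1 clk=0 s1=1
t6.Δ0 s0=1 s2=1 s4=0 s3=1 clk=0 s1=1
t6.Δ1 s0=1 s2=1 s4=0 s3=1 clk=1 s1=1
t6.Δ2 s0=1 s2=0 s4=0 s3=1 clk=1 s1=1
t6.Δ3 s0=0 s2=0 s4=1 s3=0 clk=1 s1=1
t6.Δ4 s0=0 s2=0 s4=1 s3=1 clk=1 s1=0
t6.Δ5 s0=0 s2=0 s4=1 s3=1 clk=1 s1=1
t7.Δ0 s0=0 s2=0 s4=1 s3=1 clk=1 s1=1
t7.Δ1 s0=0 s2=0 s4=1 s3=1 clk=0 s1=1
t8.Δ0 s0=0 s2=0 s4=1 s3=1 clk=0 s1=1
t8.Δ1 s0=0 s2=0 s4=1 s3=1 clk=1 s1=1
t8.Δ2 s0=0 s2=1 s4=1 s3=1 clk=1 s1=1
t8.Δ3 s0=1 s2=1 s4=0 s3=0 clk=1 s1=1
t8.Δ4 s0=1 s2=1 s4=0 s3=1 clk=1 s1=1
t9.Δ0 s0=1 s2=1 s4=0 s3=1 clk=1 s1=1
t9.Δ1 s0=1 s2=1 s4=0 s3=1 clk=0 s1=1
t10.Δ0 s0=1 s2=1 s4=0 s3=1 clk=0 s1=1
t10.Δ1 s0=1 s2=1 s4=0 s3=1 clk=1 s1=1
t10.Δ2 s0=1 s2=0 s4=0 s3=1 clk=1 s1=1
t10.Δ3 s0=0 s2=0 s4=1 s3=0 clk=1 s1=1
t10.Δ4 s0=0 s2=0 s4=1 s3=1 clk=1 s1=0
t10.Δ5 s0=0 s2=0 s4=1 s3=1 clk=1 s1=1
t11.Δ0 s0=0 s2=0 s4=1 s3=1 clk=1 s1=1
t11.Δ1 s0=0 s2=0 s4=1 s3=1 clk=0 s1=1
t12.Δ0 s0=0 s2=0 s4=1 s3=1 clk=0 s1=1
t12.Δ1 s0=0 s2=0 s4=1 s3=1 clk=1 s1=1
t12.Δ2 s0=0 s2=1 s4=1 s3=1 clk=1 s1=1
t12.Δ3 s0=1 s2=1 s4=0 s3=0 clk=1 s1=1
t12.Δ4 s0=1 s2=1 s4=0 s3=1 clk=1 s1=1
t13.Δ0 s0=1 s2=1 s4=0 s3=1 clk=1 s1=1
t13.Δ1 s0=1 s2=1 s4=0 s3=1 clk=0 s1=1
t14.Δ0 s0=1 s2=1 s4=0 s3=1 clk=0 s1=1
t14.Δ1 s0=1 s2=1 s4=0 s3=1 clk=1 s1=1
t14.Δ2 s0=1 s2=0 s4=0 s3=1 clk=1 s1=1
t14.Δ3 s0=0 s2=0 s4=1 s3=0 clk=1 s1=1
t14.Δ4 s0=0 s2=0 s4=1 s3=1 clk=1 s1=0
t14.Δ5 s0=0 s2=0 s4=1 s3=1 clk=1 s1=1
t15.Δ0 s0=0 s2=0 s4=1 s3=1 clk=1 s1=1
t15.Δ1 s0=0 s2=0 s4=1 s3=1 clk=0 s1=1
t16.Δ0 s0=0 s2=0 s4=1 s3=1 clk=0 s1=1
t16.Δ1 s0=0 s2=0 s4=1 s3=1 clk=1 s1=1
t16.Δ2 s0=0 s2=1 s4=1 s3=1 clk=1 s1=1
t16.Δ3 s0=1 s2=1 s4=0 s3=0 clk=1 s1=1
t16.Δ4 s0=1 s2=1 s4=0 s3=1 clk=1 s1=1
t17.Δ0 s0=1 s2=1 s4=0 s3=1 clk=1 s1=1
t17.Δ1 s0=1 s2=1 s4=0 s3=1 clk=0 s1=1
t18.Δ0 s0=1 s2=1 s4=0 s3=1 clk=0 s1=1
t18.Δ1 s0=1 s2=1 s4=0 s3=1 clk=1 s1=1
t18.Δ2 s0=1 s2=0 s4=0 s3=1 clk=1 s1=1
t18.Δ3 s0=0 s2=0 s4=1 s3=0 clk=1 s1=1
t18.Δ4 s0=0 s2=0 s4=1 s3=1 clk=1 s1=0
t18.Δ5 s0=0 s2=0 s4=1 s3=1 clk=1 s1=1
t19.Δ0 s0=0 s2=0 s4=1 s3=1 clk=1 s1=1
t19.Δ1 s0=0 s2=0 s4=1 s3=1 clk=0 s1=1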